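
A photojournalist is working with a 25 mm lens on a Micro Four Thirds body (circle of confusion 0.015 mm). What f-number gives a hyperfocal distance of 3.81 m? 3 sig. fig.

Rearrange H = f²/(N·c) + f for N: N = f² / ((H − f)·c).
N = 25² / ((3810 − 25) × 0.015) = 625 / 56.77 ≈ 11.

f/11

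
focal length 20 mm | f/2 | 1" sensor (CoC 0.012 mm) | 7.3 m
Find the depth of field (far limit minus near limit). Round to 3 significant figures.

7.88 m

Hyperfocal distance H = f²/(N·c) + f = 20²/(2 × 0.012) + 20 = 400/0.024 + 20 ≈ 16686.7 mm ≈ 16.69 m.
Near limit Dn = s·(H − f)/(H + s − 2f) = 7300 × (16686.7 − 20) / (16686.7 + 7300 − 2 × 20) = 7300 × 16666.7 / 23946.7 ≈ 5080.7 mm.
Far limit Df = s·(H − f)/(H − s) = 7300 × (16686.7 − 20) / (16686.7 − 7300) = 7300 × 16666.7 / 9386.7 ≈ 12961.6 mm.
Depth of field = Df − Dn = 12961.6 − 5080.7 ≈ 7880.9 mm ≈ 7.88 m.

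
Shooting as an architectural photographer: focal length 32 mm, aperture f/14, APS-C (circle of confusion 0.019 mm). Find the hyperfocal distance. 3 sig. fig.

Hyperfocal distance H = f²/(N·c) + f = 32²/(14 × 0.019) + 32 = 1024/0.266 + 32 ≈ 3881.6 mm ≈ 3.88 m.

3.88 m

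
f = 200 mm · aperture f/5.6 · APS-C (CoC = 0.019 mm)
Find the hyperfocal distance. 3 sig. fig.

376 m

Hyperfocal distance H = f²/(N·c) + f = 200²/(5.6 × 0.019) + 200 = 40000/0.1064 + 200 ≈ 376139.8 mm ≈ 376 m.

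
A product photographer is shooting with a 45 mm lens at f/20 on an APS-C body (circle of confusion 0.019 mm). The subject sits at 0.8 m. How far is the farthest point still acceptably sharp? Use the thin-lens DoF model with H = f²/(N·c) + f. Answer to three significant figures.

0.932 m

Hyperfocal distance H = f²/(N·c) + f = 45²/(20 × 0.019) + 45 = 2025/0.38 + 45 ≈ 5373.9 mm ≈ 5.374 m.
Far limit Df = s·(H − f)/(H − s) = 800 × (5373.9 − 45) / (5373.9 − 800) = 800 × 5328.9 / 4573.9 ≈ 932.05 mm ≈ 0.932 m.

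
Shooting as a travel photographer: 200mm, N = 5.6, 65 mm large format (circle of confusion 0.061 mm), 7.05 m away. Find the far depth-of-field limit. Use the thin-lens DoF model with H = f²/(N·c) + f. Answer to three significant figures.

Hyperfocal distance H = f²/(N·c) + f = 200²/(5.6 × 0.061) + 200 = 40000/0.3416 + 200 ≈ 117296.0 mm ≈ 117.3 m.
Far limit Df = s·(H − f)/(H − s) = 7050 × (117296.0 − 200) / (117296.0 − 7050) = 7050 × 117096.0 / 110246.0 ≈ 7488.0 mm ≈ 7.49 m.

7.49 m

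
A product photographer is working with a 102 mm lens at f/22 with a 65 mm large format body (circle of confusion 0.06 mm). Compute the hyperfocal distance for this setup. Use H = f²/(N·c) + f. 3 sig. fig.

7.98 m

Hyperfocal distance H = f²/(N·c) + f = 102²/(22 × 0.06) + 102 = 10404/1.32 + 102 ≈ 7983.8 mm ≈ 7.98 m.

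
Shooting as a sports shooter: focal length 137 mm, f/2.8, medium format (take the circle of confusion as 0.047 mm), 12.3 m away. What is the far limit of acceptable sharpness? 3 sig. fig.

13.4 m

Hyperfocal distance H = f²/(N·c) + f = 137²/(2.8 × 0.047) + 137 = 18769/0.1316 + 137 ≈ 142758.6 mm ≈ 142.8 m.
Far limit Df = s·(H − f)/(H − s) = 12300 × (142758.6 − 137) / (142758.6 − 12300) = 12300 × 142621.6 / 130458.6 ≈ 13447 mm ≈ 13.4 m.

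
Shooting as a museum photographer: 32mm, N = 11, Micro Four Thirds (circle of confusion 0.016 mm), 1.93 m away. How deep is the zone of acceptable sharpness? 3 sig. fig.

1.41 m

Hyperfocal distance H = f²/(N·c) + f = 32²/(11 × 0.016) + 32 = 1024/0.176 + 32 ≈ 5850.2 mm ≈ 5.850 m.
Near limit Dn = s·(H − f)/(H + s − 2f) = 1930 × (5850.2 − 32) / (5850.2 + 1930 − 2 × 32) = 1930 × 5818.2 / 7716.2 ≈ 1455.3 mm.
Far limit Df = s·(H − f)/(H − s) = 1930 × (5850.2 − 32) / (5850.2 − 1930) = 1930 × 5818.2 / 3920.2 ≈ 2864.4 mm.
Depth of field = Df − Dn = 2864.4 − 1455.3 ≈ 1409.1 mm ≈ 1.41 m.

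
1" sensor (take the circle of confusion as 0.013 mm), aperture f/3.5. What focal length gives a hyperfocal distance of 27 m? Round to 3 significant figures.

From H = f²/(N·c) + f, with f ≪ H: f ≈ √(H·N·c) = √(27000 × 3.5 × 0.013) = √1228.5 ≈ 35.05 mm.
Exact: f² + N·c·f − N·c·H = 0 ⇒ f = (−N·c + √((N·c)² + 4·N·c·H))/2 = (−0.0455 + √4914.0)/2 ≈ 35.027 mm ≈ 35.0 mm.

35.0 mm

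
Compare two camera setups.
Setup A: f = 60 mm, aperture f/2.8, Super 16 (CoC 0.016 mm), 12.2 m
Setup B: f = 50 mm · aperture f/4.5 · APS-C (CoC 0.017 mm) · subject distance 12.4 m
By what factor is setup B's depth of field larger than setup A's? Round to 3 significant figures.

Setup A: H = 60²/(2.8×0.016) + 60 ≈ 80417.1 mm; DoF = Df − Dn = 14371.1 − 10598.8 ≈ 3772.3 mm.
Setup B: H = 50²/(4.5×0.017) + 50 ≈ 32729.7 mm; DoF = Df − Dn = 19933 − 8999 ≈ 10934 mm.
Ratio = 10934 / 3772.3 ≈ 2.90.

2.90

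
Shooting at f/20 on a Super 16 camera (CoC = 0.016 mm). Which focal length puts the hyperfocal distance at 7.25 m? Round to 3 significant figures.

From H = f²/(N·c) + f, with f ≪ H: f ≈ √(H·N·c) = √(7250 × 20 × 0.016) = √2320.0 ≈ 48.17 mm.
Exact: f² + N·c·f − N·c·H = 0 ⇒ f = (−N·c + √((N·c)² + 4·N·c·H))/2 = (−0.32 + √9280.1)/2 ≈ 48.007 mm ≈ 48.0 mm.

48.0 mm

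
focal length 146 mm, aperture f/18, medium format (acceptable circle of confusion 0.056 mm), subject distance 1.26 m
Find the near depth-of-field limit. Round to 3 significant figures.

1.20 m

Hyperfocal distance H = f²/(N·c) + f = 146²/(18 × 0.056) + 146 = 21316/1.008 + 146 ≈ 21292.8 mm ≈ 21.29 m.
Near limit Dn = s·(H − f)/(H + s − 2f) = 1260 × (21292.8 − 146) / (21292.8 + 1260 − 2 × 146) = 1260 × 21146.8 / 22260.8 ≈ 1196.9 mm ≈ 1.20 m.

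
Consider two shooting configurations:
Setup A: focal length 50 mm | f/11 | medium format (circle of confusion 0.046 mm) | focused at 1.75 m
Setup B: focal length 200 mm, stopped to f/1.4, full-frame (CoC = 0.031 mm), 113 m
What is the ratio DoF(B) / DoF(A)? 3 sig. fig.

20.6

Setup A: H = 50²/(11×0.046) + 50 ≈ 4990.7 mm; DoF = Df − Dn = 2668.0 − 1302.0 ≈ 1366.0 mm.
Setup B: H = 200²/(1.4×0.031) + 200 ≈ 921859.0 mm; DoF = Df − Dn = 128758 − 100678 ≈ 28080 mm.
Ratio = 28080 / 1366.0 ≈ 20.6.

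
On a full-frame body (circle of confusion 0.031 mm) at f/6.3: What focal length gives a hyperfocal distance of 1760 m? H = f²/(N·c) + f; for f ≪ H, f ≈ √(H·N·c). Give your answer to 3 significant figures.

586 mm

From H = f²/(N·c) + f, with f ≪ H: f ≈ √(H·N·c) = √(1760000 × 6.3 × 0.031) = √343728 ≈ 586.3 mm.
The +f correction barely moves this — solving exactly, f² + N·c·f − N·c·H = 0 ⇒ f = (−N·c + √((N·c)² + 4·N·c·H))/2 = (−0.1953 + √1374912)/2 ≈ 586.19 mm, so f ≈ 586 mm.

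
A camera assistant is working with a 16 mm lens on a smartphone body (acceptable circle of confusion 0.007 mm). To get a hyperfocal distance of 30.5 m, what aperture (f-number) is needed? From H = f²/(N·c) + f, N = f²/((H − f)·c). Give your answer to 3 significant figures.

f/1.20

Rearrange H = f²/(N·c) + f for N: N = f² / ((H − f)·c).
N = 16² / ((30500 − 16) × 0.007) = 256 / 213.4 ≈ 1.20.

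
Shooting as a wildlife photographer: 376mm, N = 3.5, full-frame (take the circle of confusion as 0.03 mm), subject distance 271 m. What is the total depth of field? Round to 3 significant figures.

114 m

Hyperfocal distance H = f²/(N·c) + f = 376²/(3.5 × 0.03) + 376 = 141376/0.105 + 376 ≈ 1346814.1 mm ≈ 1347 m.
Near limit Dn = s·(H − f)/(H + s − 2f) = 271000 × (1346814.1 − 376) / (1346814.1 + 271000 − 2 × 376) = 271000 × 1346438.1 / 1617062.1 ≈ 225647 mm.
Far limit Df = s·(H − f)/(H − s) = 271000 × (1346814.1 − 376) / (1346814.1 − 271000) = 271000 × 1346438.1 / 1075814.1 ≈ 339171 mm.
Depth of field = Df − Dn = 339171 − 225647 ≈ 113524 mm ≈ 114 m.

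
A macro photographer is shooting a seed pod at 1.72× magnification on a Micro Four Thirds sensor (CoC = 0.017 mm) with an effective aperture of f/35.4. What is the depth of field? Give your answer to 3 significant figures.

0.407 mm

At magnification m, DoF ≈ 2·N_eff·c/m² = 2 × 35.4 × 0.017 / 1.72² = 1.204 / 2.958 ≈ 0.407 mm.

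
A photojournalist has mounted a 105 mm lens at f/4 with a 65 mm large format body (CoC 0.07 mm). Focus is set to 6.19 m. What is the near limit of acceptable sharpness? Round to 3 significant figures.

Hyperfocal distance H = f²/(N·c) + f = 105²/(4 × 0.07) + 105 = 11025/0.28 + 105 ≈ 39480.0 mm ≈ 39.48 m.
Near limit Dn = s·(H − f)/(H + s − 2f) = 6190 × (39480.0 − 105) / (39480.0 + 6190 − 2 × 105) = 6190 × 39375.0 / 45460.0 ≈ 5361.4 mm ≈ 5.36 m.

5.36 m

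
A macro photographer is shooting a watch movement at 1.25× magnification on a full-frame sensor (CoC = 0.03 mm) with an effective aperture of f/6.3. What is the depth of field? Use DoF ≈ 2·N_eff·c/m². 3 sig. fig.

At magnification m, DoF ≈ 2·N_eff·c/m² = 2 × 6.3 × 0.03 / 1.25² = 0.378 / 1.562 ≈ 0.242 mm.

0.242 mm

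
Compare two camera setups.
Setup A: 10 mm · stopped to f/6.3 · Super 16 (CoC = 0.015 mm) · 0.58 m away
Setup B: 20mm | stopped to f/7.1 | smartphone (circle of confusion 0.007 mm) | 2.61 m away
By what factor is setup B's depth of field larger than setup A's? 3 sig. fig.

Setup A: H = 10²/(6.3×0.015) + 10 ≈ 1068.2 mm; DoF = Df − Dn = 1257.18 − 376.95 ≈ 880.23 mm.
Setup B: H = 20²/(7.1×0.007) + 20 ≈ 8068.3 mm; DoF = Df − Dn = 3848.5 − 1974.6 ≈ 1873.9 mm.
Ratio = 1873.9 / 880.23 ≈ 2.13.

2.13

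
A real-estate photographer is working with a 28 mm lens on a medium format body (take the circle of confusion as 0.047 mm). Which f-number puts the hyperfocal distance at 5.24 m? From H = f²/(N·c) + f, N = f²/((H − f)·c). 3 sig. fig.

Rearrange H = f²/(N·c) + f for N: N = f² / ((H − f)·c).
N = 28² / ((5240 − 28) × 0.047) = 784 / 245.0 ≈ 3.20.

f/3.20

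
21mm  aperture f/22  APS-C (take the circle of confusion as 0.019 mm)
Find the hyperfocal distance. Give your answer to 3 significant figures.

Hyperfocal distance H = f²/(N·c) + f = 21²/(22 × 0.019) + 21 = 441/0.418 + 21 ≈ 1076.0 mm ≈ 1.08 m.

1.08 m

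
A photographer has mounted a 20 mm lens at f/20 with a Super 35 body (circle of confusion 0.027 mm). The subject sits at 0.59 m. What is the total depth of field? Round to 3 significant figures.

2.23 m

Hyperfocal distance H = f²/(N·c) + f = 20²/(20 × 0.027) + 20 = 400/0.54 + 20 ≈ 760.7 mm ≈ 0.761 m.
Near limit Dn = s·(H − f)/(H + s − 2f) = 590 × (760.7 − 20) / (760.7 + 590 − 2 × 20) = 590 × 740.7 / 1310.7 ≈ 333.4 mm.
Far limit Df = s·(H − f)/(H − s) = 590 × (760.7 − 20) / (760.7 − 590) = 590 × 740.7 / 170.7 ≈ 2559.7 mm.
Depth of field = Df − Dn = 2559.7 − 333.4 ≈ 2226.3 mm ≈ 2.23 m.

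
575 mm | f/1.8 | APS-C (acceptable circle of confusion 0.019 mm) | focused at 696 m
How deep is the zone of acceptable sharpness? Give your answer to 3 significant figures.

101 m

Hyperfocal distance H = f²/(N·c) + f = 575²/(1.8 × 0.019) + 575 = 330625/0.0342 + 575 ≈ 9667972.7 mm ≈ 9668 m.
Near limit Dn = s·(H − f)/(H + s − 2f) = 696000 × (9667972.7 − 575) / (9667972.7 + 696000 − 2 × 575) = 696000 × 9667397.7 / 10362822.7 ≈ 649293 mm.
Far limit Df = s·(H − f)/(H − s) = 696000 × (9667972.7 − 575) / (9667972.7 − 696000) = 696000 × 9667397.7 / 8971972.7 ≈ 749948 mm.
Depth of field = Df − Dn = 749948 − 649293 ≈ 100655 mm ≈ 101 m.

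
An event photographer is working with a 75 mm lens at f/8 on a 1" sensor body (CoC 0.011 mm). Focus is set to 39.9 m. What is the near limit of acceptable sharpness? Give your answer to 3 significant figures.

Hyperfocal distance H = f²/(N·c) + f = 75²/(8 × 0.011) + 75 = 5625/0.088 + 75 ≈ 63995.5 mm ≈ 64.00 m.
Near limit Dn = s·(H − f)/(H + s − 2f) = 39900 × (63995.5 − 75) / (63995.5 + 39900 − 2 × 75) = 39900 × 63920.5 / 103745.5 ≈ 24583 mm ≈ 24.6 m.

24.6 m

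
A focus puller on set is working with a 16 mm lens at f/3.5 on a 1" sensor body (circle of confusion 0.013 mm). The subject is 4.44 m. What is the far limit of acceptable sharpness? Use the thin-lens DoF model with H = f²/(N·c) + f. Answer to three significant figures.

Hyperfocal distance H = f²/(N·c) + f = 16²/(3.5 × 0.013) + 16 = 256/0.0455 + 16 ≈ 5642.4 mm ≈ 5.642 m.
Far limit Df = s·(H − f)/(H − s) = 4440 × (5642.4 − 16) / (5642.4 − 4440) = 4440 × 5626.4 / 1202.4 ≈ 20776 mm ≈ 20.8 m.

20.8 m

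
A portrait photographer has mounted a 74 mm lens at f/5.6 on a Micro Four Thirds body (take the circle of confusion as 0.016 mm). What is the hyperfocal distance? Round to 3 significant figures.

Hyperfocal distance H = f²/(N·c) + f = 74²/(5.6 × 0.016) + 74 = 5476/0.0896 + 74 ≈ 61190.1 mm ≈ 61.2 m.

61.2 m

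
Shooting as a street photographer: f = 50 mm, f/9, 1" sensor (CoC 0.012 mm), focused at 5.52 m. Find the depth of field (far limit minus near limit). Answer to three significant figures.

Hyperfocal distance H = f²/(N·c) + f = 50²/(9 × 0.012) + 50 = 2500/0.108 + 50 ≈ 23198.1 mm ≈ 23.20 m.
Near limit Dn = s·(H − f)/(H + s − 2f) = 5520 × (23198.1 − 50) / (23198.1 + 5520 − 2 × 50) = 5520 × 23148.1 / 28618.1 ≈ 4464.9 mm.
Far limit Df = s·(H − f)/(H − s) = 5520 × (23198.1 − 50) / (23198.1 − 5520) = 5520 × 23148.1 / 17678.1 ≈ 7228.0 mm.
Depth of field = Df − Dn = 7228.0 − 4464.9 ≈ 2763.1 mm ≈ 2.76 m.

2.76 m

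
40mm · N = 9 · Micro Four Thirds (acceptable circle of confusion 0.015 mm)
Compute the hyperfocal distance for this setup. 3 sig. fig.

11.9 m

Hyperfocal distance H = f²/(N·c) + f = 40²/(9 × 0.015) + 40 = 1600/0.135 + 40 ≈ 11891.9 mm ≈ 11.9 m.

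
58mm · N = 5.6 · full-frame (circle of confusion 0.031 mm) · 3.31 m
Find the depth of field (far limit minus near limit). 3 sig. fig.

Hyperfocal distance H = f²/(N·c) + f = 58²/(5.6 × 0.031) + 58 = 3364/0.1736 + 58 ≈ 19435.9 mm ≈ 19.44 m.
Near limit Dn = s·(H − f)/(H + s − 2f) = 3310 × (19435.9 − 58) / (19435.9 + 3310 − 2 × 58) = 3310 × 19377.9 / 22629.9 ≈ 2834.3 mm.
Far limit Df = s·(H − f)/(H − s) = 3310 × (19435.9 − 58) / (19435.9 − 3310) = 3310 × 19377.9 / 16125.9 ≈ 3977.5 mm.
Depth of field = Df − Dn = 3977.5 − 2834.3 ≈ 1143.2 mm ≈ 1.14 m.

1.14 m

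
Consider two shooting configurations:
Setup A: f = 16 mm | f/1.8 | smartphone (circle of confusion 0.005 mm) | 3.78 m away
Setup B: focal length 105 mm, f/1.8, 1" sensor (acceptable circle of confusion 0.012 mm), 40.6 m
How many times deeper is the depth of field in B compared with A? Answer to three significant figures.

6.37

Setup A: H = 16²/(1.8×0.005) + 16 ≈ 28460.4 mm; DoF = Df − Dn = 4356.5 − 3338.3 ≈ 1018.2 mm.
Setup B: H = 105²/(1.8×0.012) + 105 ≈ 510521.7 mm; DoF = Df − Dn = 44098.7 − 37615.7 ≈ 6483.0 mm.
Ratio = 6483.0 / 1018.2 ≈ 6.37.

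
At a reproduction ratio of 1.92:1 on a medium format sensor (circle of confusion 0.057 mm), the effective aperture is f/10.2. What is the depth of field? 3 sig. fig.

At magnification m, DoF ≈ 2·N_eff·c/m² = 2 × 10.2 × 0.057 / 1.92² = 1.163 / 3.686 ≈ 0.315 mm.

0.315 mm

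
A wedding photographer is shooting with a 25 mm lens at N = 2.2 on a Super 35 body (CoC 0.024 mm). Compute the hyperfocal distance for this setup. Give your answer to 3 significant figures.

11.9 m

Hyperfocal distance H = f²/(N·c) + f = 25²/(2.2 × 0.024) + 25 = 625/0.0528 + 25 ≈ 11862.1 mm ≈ 11.9 m.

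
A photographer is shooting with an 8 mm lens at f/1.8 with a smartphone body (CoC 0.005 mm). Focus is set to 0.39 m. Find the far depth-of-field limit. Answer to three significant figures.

412 mm

Hyperfocal distance H = f²/(N·c) + f = 8²/(1.8 × 0.005) + 8 = 64/0.009 + 8 ≈ 7119.1 mm ≈ 7.119 m.
Far limit Df = s·(H − f)/(H − s) = 390 × (7119.1 − 8) / (7119.1 − 390) = 390 × 7111.1 / 6729.1 ≈ 412.14 mm.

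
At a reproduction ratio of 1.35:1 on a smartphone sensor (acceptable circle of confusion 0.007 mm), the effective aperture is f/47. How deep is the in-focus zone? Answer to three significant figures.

0.361 mm

At magnification m, DoF ≈ 2·N_eff·c/m² = 2 × 47 × 0.007 / 1.35² = 0.658 / 1.823 ≈ 0.361 mm.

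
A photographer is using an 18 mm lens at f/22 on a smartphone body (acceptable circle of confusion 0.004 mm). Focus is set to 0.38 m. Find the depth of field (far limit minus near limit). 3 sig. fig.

75.5 mm

Hyperfocal distance H = f²/(N·c) + f = 18²/(22 × 0.004) + 18 = 324/0.088 + 18 ≈ 3699.8 mm ≈ 3.700 m.
Near limit Dn = s·(H − f)/(H + s − 2f) = 380 × (3699.8 − 18) / (3699.8 + 380 − 2 × 18) = 380 × 3681.8 / 4043.8 ≈ 345.983 mm.
Far limit Df = s·(H − f)/(H − s) = 380 × (3699.8 − 18) / (3699.8 − 380) = 380 × 3681.8 / 3319.8 ≈ 421.436 mm.
Depth of field = Df − Dn = 421.436 − 345.983 ≈ 75.453 mm.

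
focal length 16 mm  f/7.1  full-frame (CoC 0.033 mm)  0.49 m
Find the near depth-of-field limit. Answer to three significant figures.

342 mm

Hyperfocal distance H = f²/(N·c) + f = 16²/(7.1 × 0.033) + 16 = 256/0.2343 + 16 ≈ 1108.6 mm ≈ 1.109 m.
Near limit Dn = s·(H − f)/(H + s − 2f) = 490 × (1108.6 − 16) / (1108.6 + 490 − 2 × 16) = 490 × 1092.6 / 1566.6 ≈ 341.74 mm.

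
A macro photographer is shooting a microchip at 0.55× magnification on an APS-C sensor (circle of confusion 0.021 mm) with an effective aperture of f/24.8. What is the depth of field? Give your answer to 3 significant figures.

3.44 mm

At magnification m, DoF ≈ 2·N_eff·c/m² = 2 × 24.8 × 0.021 / 0.55² = 1.042 / 0.3025 ≈ 3.44 mm.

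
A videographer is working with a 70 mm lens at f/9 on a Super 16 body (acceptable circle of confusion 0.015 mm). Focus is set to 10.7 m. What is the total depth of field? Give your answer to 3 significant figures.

6.86 m

Hyperfocal distance H = f²/(N·c) + f = 70²/(9 × 0.015) + 70 = 4900/0.135 + 70 ≈ 36366.3 mm ≈ 36.37 m.
Near limit Dn = s·(H − f)/(H + s − 2f) = 10700 × (36366.3 − 70) / (36366.3 + 10700 − 2 × 70) = 10700 × 36296.3 / 46926.3 ≈ 8276.2 mm.
Far limit Df = s·(H − f)/(H − s) = 10700 × (36366.3 − 70) / (36366.3 − 10700) = 10700 × 36296.3 / 25666.3 ≈ 15131.5 mm.
Depth of field = Df − Dn = 15131.5 − 8276.2 ≈ 6855.3 mm ≈ 6.86 m.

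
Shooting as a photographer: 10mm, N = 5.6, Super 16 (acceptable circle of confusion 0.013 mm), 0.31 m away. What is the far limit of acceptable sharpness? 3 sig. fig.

397 mm

Hyperfocal distance H = f²/(N·c) + f = 10²/(5.6 × 0.013) + 10 = 100/0.0728 + 10 ≈ 1383.6 mm ≈ 1.384 m.
Far limit Df = s·(H − f)/(H − s) = 310 × (1383.6 − 10) / (1383.6 − 310) = 310 × 1373.6 / 1073.6 ≈ 396.62 mm.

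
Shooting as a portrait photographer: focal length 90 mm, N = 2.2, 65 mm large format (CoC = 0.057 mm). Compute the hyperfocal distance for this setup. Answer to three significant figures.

Hyperfocal distance H = f²/(N·c) + f = 90²/(2.2 × 0.057) + 90 = 8100/0.1254 + 90 ≈ 64683.3 mm ≈ 64.7 m.

64.7 m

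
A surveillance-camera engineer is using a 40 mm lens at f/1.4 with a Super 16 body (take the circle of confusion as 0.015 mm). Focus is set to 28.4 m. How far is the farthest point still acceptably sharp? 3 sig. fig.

45.2 m

Hyperfocal distance H = f²/(N·c) + f = 40²/(1.4 × 0.015) + 40 = 1600/0.021 + 40 ≈ 76230.5 mm ≈ 76.23 m.
Far limit Df = s·(H − f)/(H − s) = 28400 × (76230.5 − 40) / (76230.5 − 28400) = 28400 × 76190.5 / 47830.5 ≈ 45239 mm ≈ 45.2 m.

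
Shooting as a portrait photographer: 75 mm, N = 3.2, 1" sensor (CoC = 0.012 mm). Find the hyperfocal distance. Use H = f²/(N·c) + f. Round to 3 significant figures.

Hyperfocal distance H = f²/(N·c) + f = 75²/(3.2 × 0.012) + 75 = 5625/0.0384 + 75 ≈ 146559.4 mm ≈ 147 m.

147 m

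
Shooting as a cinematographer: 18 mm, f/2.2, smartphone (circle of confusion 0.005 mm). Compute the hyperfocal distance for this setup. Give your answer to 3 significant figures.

Hyperfocal distance H = f²/(N·c) + f = 18²/(2.2 × 0.005) + 18 = 324/0.011 + 18 ≈ 29472.5 mm ≈ 29.5 m.

29.5 m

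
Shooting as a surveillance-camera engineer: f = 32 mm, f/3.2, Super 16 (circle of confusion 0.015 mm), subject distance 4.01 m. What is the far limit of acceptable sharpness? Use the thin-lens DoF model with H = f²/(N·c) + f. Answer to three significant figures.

4.93 m

Hyperfocal distance H = f²/(N·c) + f = 32²/(3.2 × 0.015) + 32 = 1024/0.048 + 32 ≈ 21365.3 mm ≈ 21.37 m.
Far limit Df = s·(H − f)/(H − s) = 4010 × (21365.3 − 32) / (21365.3 − 4010) = 4010 × 21333.3 / 17355.3 ≈ 4929.1 mm ≈ 4.93 m.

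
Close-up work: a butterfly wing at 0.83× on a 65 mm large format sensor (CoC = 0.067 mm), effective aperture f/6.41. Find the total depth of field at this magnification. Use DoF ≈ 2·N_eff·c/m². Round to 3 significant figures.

At magnification m, DoF ≈ 2·N_eff·c/m² = 2 × 6.41 × 0.067 / 0.83² = 0.8589 / 0.6889 ≈ 1.25 mm.

1.25 mm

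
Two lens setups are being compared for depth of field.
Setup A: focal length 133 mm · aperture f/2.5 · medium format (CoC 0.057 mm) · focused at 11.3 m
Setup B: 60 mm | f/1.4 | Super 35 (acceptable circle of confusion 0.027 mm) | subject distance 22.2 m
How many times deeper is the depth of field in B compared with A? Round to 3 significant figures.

Setup A: H = 133²/(2.5×0.057) + 133 ≈ 124266.3 mm; DoF = Df − Dn = 12417.0 − 10367.4 ≈ 2049.6 mm.
Setup B: H = 60²/(1.4×0.027) + 60 ≈ 95298.1 mm; DoF = Df − Dn = 28924 − 18013 ≈ 10911 mm.
Ratio = 10911 / 2049.6 ≈ 5.32.

5.32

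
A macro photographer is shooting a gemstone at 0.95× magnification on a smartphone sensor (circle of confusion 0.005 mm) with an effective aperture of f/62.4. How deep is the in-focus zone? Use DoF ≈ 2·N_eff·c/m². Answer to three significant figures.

At magnification m, DoF ≈ 2·N_eff·c/m² = 2 × 62.4 × 0.005 / 0.95² = 0.624 / 0.9025 ≈ 0.691 mm.

0.691 mm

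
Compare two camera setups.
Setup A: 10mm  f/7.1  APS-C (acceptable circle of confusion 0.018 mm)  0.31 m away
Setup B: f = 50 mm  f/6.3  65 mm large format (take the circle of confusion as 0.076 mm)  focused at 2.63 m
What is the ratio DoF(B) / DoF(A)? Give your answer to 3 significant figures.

Setup A: H = 10²/(7.1×0.018) + 10 ≈ 792.5 mm; DoF = Df − Dn = 502.76 − 224.09 ≈ 278.67 mm.
Setup B: H = 50²/(6.3×0.076) + 50 ≈ 5271.4 mm; DoF = Df − Dn = 5198.9 − 1760.2 ≈ 3438.7 mm.
Ratio = 3438.7 / 278.67 ≈ 12.3.

12.3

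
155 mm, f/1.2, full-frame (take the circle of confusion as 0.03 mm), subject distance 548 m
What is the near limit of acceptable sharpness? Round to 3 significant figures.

301 m

Hyperfocal distance H = f²/(N·c) + f = 155²/(1.2 × 0.03) + 155 = 24025/0.036 + 155 ≈ 667516.1 mm ≈ 667.5 m.
Near limit Dn = s·(H − f)/(H + s − 2f) = 548000 × (667516.1 − 155) / (667516.1 + 548000 − 2 × 155) = 548000 × 667361.1 / 1215206.1 ≈ 300948 mm ≈ 301 m.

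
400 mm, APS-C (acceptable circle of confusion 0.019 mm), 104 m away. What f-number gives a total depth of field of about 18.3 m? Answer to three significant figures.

f/7.10

Write h = H − f = f²/(N·c). The thin-lens limits are Dn = s·h/(h + (s−f)) and Df = s·h/(h − (s−f)), so DoF = Df − Dn = 2·s·(s−f)·h / (h² − (s−f)²).
That is a quadratic in h: DoF·h² − 2·s·(s−f)·h − DoF·(s−f)² = 0 ⇒ h = (s−f)·(s + √(s² + DoF²)) / DoF = 103600 × (104000 + √(104000² + 18300²)) / 18300 = 103600 × (104000 + 105598) / 18300 ≈ 1186575 mm.
Then N = f²/(c·h) = 400² / (0.019 × 1186575) = 160000 / 22545 ≈ 7.10.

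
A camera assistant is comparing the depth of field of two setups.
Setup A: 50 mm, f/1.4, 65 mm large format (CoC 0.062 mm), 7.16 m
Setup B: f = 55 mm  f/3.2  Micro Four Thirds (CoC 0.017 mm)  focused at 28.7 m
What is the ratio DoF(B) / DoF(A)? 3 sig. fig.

Setup A: H = 50²/(1.4×0.062) + 50 ≈ 28851.8 mm; DoF = Df − Dn = 9506.9 − 5742.4 ≈ 3764.5 mm.
Setup B: H = 55²/(3.2×0.017) + 55 ≈ 55661.6 mm; DoF = Df − Dn = 59192 − 18942 ≈ 40250 mm.
Ratio = 40250 / 3764.5 ≈ 10.7.

10.7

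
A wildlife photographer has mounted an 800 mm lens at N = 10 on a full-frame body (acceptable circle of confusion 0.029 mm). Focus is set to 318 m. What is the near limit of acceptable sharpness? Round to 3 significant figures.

Hyperfocal distance H = f²/(N·c) + f = 800²/(10 × 0.029) + 800 = 640000/0.29 + 800 ≈ 2207696.6 mm ≈ 2208 m.
Near limit Dn = s·(H − f)/(H + s − 2f) = 318000 × (2207696.6 − 800) / (2207696.6 + 318000 − 2 × 800) = 318000 × 2206896.6 / 2524096.6 ≈ 278037 mm ≈ 278 m.

278 m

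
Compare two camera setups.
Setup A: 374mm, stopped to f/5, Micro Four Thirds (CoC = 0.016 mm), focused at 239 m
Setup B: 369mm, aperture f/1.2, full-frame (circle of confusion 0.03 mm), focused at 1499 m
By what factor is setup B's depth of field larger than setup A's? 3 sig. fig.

Setup A: H = 374²/(5×0.016) + 374 ≈ 1748824.0 mm; DoF = Df − Dn = 276774 − 210299 ≈ 66475 mm.
Setup B: H = 369²/(1.2×0.03) + 369 ≈ 3782619.0 mm; DoF = Df − Dn = 2482723 − 1073607 ≈ 1409116 mm.
Ratio = 1409116 / 66475 ≈ 21.2.

21.2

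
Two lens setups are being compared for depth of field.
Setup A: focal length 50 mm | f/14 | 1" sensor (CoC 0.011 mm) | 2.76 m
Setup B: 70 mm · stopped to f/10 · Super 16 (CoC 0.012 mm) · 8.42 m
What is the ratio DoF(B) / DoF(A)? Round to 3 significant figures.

3.79

Setup A: H = 50²/(14×0.011) + 50 ≈ 16283.8 mm; DoF = Df − Dn = 3313.07 − 2365.17 ≈ 947.90 mm.
Setup B: H = 70²/(10×0.012) + 70 ≈ 40903.3 mm; DoF = Df − Dn = 10584.4 − 6990.5 ≈ 3593.9 mm.
Ratio = 3593.9 / 947.90 ≈ 3.79.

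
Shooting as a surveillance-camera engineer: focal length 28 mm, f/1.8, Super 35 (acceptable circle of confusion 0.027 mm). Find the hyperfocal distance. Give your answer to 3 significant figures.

Hyperfocal distance H = f²/(N·c) + f = 28²/(1.8 × 0.027) + 28 = 784/0.0486 + 28 ≈ 16159.7 mm ≈ 16.2 m.

16.2 m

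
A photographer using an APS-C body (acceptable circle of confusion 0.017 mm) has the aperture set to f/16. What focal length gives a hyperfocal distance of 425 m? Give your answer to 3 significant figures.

340 mm

From H = f²/(N·c) + f, with f ≪ H: f ≈ √(H·N·c) = √(425000 × 16 × 0.017) = √115600 ≈ 340.0 mm.
The +f correction barely moves this — solving exactly, f² + N·c·f − N·c·H = 0 ⇒ f = (−N·c + √((N·c)² + 4·N·c·H))/2 = (−0.272 + √462400)/2 ≈ 339.86 mm, so f ≈ 340 mm.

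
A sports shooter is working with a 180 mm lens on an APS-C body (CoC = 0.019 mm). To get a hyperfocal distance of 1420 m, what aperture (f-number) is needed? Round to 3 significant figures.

Rearrange H = f²/(N·c) + f for N: N = f² / ((H − f)·c).
N = 180² / ((1420000 − 180) × 0.019) = 32400 / 26977 ≈ 1.20.

f/1.20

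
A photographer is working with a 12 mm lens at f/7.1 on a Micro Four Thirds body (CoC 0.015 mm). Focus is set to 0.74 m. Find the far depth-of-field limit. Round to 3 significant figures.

Hyperfocal distance H = f²/(N·c) + f = 12²/(7.1 × 0.015) + 12 = 144/0.1065 + 12 ≈ 1364.1 mm ≈ 1.364 m.
Far limit Df = s·(H − f)/(H − s) = 740 × (1364.1 − 12) / (1364.1 − 740) = 740 × 1352.1 / 624.1 ≈ 1603.2 mm ≈ 1.60 m.

1.60 m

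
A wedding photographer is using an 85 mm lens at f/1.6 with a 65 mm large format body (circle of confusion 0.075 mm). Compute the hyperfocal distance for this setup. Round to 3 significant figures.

Hyperfocal distance H = f²/(N·c) + f = 85²/(1.6 × 0.075) + 85 = 7225/0.12 + 85 ≈ 60293.3 mm ≈ 60.3 m.

60.3 m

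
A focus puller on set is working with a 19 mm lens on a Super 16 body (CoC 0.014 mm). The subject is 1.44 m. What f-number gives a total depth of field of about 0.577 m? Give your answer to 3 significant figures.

f/3.50

Write h = H − f = f²/(N·c). The thin-lens limits are Dn = s·h/(h + (s−f)) and Df = s·h/(h − (s−f)), so DoF = Df − Dn = 2·s·(s−f)·h / (h² − (s−f)²).
That is a quadratic in h: DoF·h² − 2·s·(s−f)·h − DoF·(s−f)² = 0 ⇒ h = (s−f)·(s + √(s² + DoF²)) / DoF = 1421 × (1440 + √(1440² + 577²)) / 577 = 1421 × (1440 + 1551.30) / 577 ≈ 7366.8 mm.
Then N = f²/(c·h) = 19² / (0.014 × 7366.8) = 361 / 103.14 ≈ 3.50.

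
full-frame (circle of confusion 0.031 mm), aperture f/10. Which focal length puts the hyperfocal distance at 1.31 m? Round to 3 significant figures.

From H = f²/(N·c) + f, with f ≪ H: f ≈ √(H·N·c) = √(1310 × 10 × 0.031) = √406.10 ≈ 20.15 mm.
Exact: f² + N·c·f − N·c·H = 0 ⇒ f = (−N·c + √((N·c)² + 4·N·c·H))/2 = (−0.31 + √1624.5)/2 ≈ 19.998 mm ≈ 20.0 mm.

20.0 mm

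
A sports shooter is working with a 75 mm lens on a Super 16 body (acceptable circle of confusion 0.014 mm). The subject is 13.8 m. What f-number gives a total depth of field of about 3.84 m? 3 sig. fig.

f/4

Write h = H − f = f²/(N·c). The thin-lens limits are Dn = s·h/(h + (s−f)) and Df = s·h/(h − (s−f)), so DoF = Df − Dn = 2·s·(s−f)·h / (h² − (s−f)²).
That is a quadratic in h: DoF·h² − 2·s·(s−f)·h − DoF·(s−f)² = 0 ⇒ h = (s−f)·(s + √(s² + DoF²)) / DoF = 13725 × (13800 + √(13800² + 3840²)) / 3840 = 13725 × (13800 + 14324.3) / 3840 ≈ 100522 mm.
Then N = f²/(c·h) = 75² / (0.014 × 100522) = 5625 / 1407.3 ≈ 4.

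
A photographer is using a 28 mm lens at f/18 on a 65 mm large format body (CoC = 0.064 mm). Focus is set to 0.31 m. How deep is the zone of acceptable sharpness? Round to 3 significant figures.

Hyperfocal distance H = f²/(N·c) + f = 28²/(18 × 0.064) + 28 = 784/1.152 + 28 ≈ 708.6 mm ≈ 0.709 m.
Near limit Dn = s·(H − f)/(H + s − 2f) = 310 × (708.6 − 28) / (708.6 + 310 − 2 × 28) = 310 × 680.6 / 962.6 ≈ 219.18 mm.
Far limit Df = s·(H − f)/(H − s) = 310 × (708.6 − 28) / (708.6 − 310) = 310 × 680.6 / 398.6 ≈ 529.34 mm.
Depth of field = Df − Dn = 529.34 − 219.18 ≈ 310.16 mm.

310 mm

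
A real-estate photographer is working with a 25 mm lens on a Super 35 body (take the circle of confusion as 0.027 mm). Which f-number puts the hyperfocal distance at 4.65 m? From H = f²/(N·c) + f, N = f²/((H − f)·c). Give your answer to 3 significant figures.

f/5.01

Rearrange H = f²/(N·c) + f for N: N = f² / ((H − f)·c).
N = 25² / ((4650 − 25) × 0.027) = 625 / 124.9 ≈ 5.01.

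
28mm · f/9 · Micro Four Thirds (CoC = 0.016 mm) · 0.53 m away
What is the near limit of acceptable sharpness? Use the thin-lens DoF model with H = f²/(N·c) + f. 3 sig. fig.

Hyperfocal distance H = f²/(N·c) + f = 28²/(9 × 0.016) + 28 = 784/0.144 + 28 ≈ 5472.4 mm ≈ 5.472 m.
Near limit Dn = s·(H − f)/(H + s − 2f) = 530 × (5472.4 − 28) / (5472.4 + 530 − 2 × 28) = 530 × 5444.4 / 5946.4 ≈ 485.26 mm.

485 mm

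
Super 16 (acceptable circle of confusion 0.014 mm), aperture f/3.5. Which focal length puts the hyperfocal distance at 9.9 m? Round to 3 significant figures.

22.0 mm

From H = f²/(N·c) + f, with f ≪ H: f ≈ √(H·N·c) = √(9900 × 3.5 × 0.014) = √485.10 ≈ 22.02 mm.
The +f correction barely moves this — solving exactly, f² + N·c·f − N·c·H = 0 ⇒ f = (−N·c + √((N·c)² + 4·N·c·H))/2 = (−0.049 + √1940.4)/2 ≈ 22.000 mm, so f ≈ 22.0 mm.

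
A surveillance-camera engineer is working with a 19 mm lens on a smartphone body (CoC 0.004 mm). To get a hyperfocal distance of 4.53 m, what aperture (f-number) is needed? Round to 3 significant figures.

Rearrange H = f²/(N·c) + f for N: N = f² / ((H − f)·c).
N = 19² / ((4530 − 19) × 0.004) = 361 / 18.04 ≈ 20.

f/20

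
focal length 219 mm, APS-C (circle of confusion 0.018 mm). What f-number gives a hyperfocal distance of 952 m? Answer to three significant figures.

Rearrange H = f²/(N·c) + f for N: N = f² / ((H − f)·c).
N = 219² / ((952000 − 219) × 0.018) = 47961 / 17132 ≈ 2.80.

f/2.80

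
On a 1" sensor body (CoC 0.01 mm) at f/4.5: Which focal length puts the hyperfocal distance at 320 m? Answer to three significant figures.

From H = f²/(N·c) + f, with f ≪ H: f ≈ √(H·N·c) = √(320000 × 4.5 × 0.01) = √14400 ≈ 120.0 mm.
The +f correction barely moves this — solving exactly, f² + N·c·f − N·c·H = 0 ⇒ f = (−N·c + √((N·c)² + 4·N·c·H))/2 = (−0.045 + √57600)/2 ≈ 119.98 mm, so f ≈ 120 mm.

120 mm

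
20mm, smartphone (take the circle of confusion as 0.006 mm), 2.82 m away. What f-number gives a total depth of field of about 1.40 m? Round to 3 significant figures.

Write h = H − f = f²/(N·c). The thin-lens limits are Dn = s·h/(h + (s−f)) and Df = s·h/(h − (s−f)), so DoF = Df − Dn = 2·s·(s−f)·h / (h² − (s−f)²).
That is a quadratic in h: DoF·h² − 2·s·(s−f)·h − DoF·(s−f)² = 0 ⇒ h = (s−f)·(s + √(s² + DoF²)) / DoF = 2800 × (2820 + √(2820² + 1400²)) / 1400 = 2800 × (2820 + 3148.40) / 1400 ≈ 11937 mm.
Then N = f²/(c·h) = 20² / (0.006 × 11937) = 400 / 71.621 ≈ 5.58.

f/5.58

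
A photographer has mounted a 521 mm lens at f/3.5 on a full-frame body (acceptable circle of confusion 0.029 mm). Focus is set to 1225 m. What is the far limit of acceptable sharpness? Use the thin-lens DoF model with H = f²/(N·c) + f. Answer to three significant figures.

2260 m

Hyperfocal distance H = f²/(N·c) + f = 521²/(3.5 × 0.029) + 521 = 271441/0.1015 + 521 ≈ 2674816.6 mm ≈ 2675 m.
Far limit Df = s·(H − f)/(H − s) = 1225000 × (2674816.6 − 521) / (2674816.6 − 1225000) = 1225000 × 2674295.6 / 1449816.6 ≈ 2259605 mm ≈ 2260 m.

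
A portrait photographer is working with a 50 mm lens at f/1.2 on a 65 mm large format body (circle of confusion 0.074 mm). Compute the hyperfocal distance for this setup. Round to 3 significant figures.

Hyperfocal distance H = f²/(N·c) + f = 50²/(1.2 × 0.074) + 50 = 2500/0.0888 + 50 ≈ 28203.2 mm ≈ 28.2 m.

28.2 m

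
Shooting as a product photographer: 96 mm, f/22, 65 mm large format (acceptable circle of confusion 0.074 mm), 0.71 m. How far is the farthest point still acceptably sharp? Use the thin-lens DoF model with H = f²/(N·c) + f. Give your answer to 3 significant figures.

Hyperfocal distance H = f²/(N·c) + f = 96²/(22 × 0.074) + 96 = 9216/1.628 + 96 ≈ 5756.9 mm ≈ 5.757 m.
Far limit Df = s·(H − f)/(H − s) = 710 × (5756.9 − 96) / (5756.9 − 710) = 710 × 5660.9 / 5046.9 ≈ 796.38 mm ≈ 0.796 m.

0.796 m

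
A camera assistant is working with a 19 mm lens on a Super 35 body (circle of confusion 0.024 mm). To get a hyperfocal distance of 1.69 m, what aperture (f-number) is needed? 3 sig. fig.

Rearrange H = f²/(N·c) + f for N: N = f² / ((H − f)·c).
N = 19² / ((1690 − 19) × 0.024) = 361 / 40.10 ≈ 9.

f/9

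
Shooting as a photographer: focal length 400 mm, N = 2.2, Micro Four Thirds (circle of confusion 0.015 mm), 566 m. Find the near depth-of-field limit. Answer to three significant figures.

507 m

Hyperfocal distance H = f²/(N·c) + f = 400²/(2.2 × 0.015) + 400 = 160000/0.033 + 400 ≈ 4848884.8 mm ≈ 4849 m.
Near limit Dn = s·(H − f)/(H + s − 2f) = 566000 × (4848884.8 − 400) / (4848884.8 + 566000 − 2 × 400) = 566000 × 4848484.8 / 5414084.8 ≈ 506871 mm ≈ 507 m.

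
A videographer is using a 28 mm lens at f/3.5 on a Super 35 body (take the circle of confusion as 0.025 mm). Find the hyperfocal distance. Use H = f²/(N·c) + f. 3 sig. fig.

Hyperfocal distance H = f²/(N·c) + f = 28²/(3.5 × 0.025) + 28 = 784/0.0875 + 28 ≈ 8988.0 mm ≈ 8.99 m.

8.99 m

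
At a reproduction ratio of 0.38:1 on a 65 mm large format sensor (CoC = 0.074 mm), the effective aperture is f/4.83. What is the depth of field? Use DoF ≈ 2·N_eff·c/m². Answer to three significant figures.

At magnification m, DoF ≈ 2·N_eff·c/m² = 2 × 4.83 × 0.074 / 0.38² = 0.7148 / 0.1444 ≈ 4.95 mm.

4.95 mm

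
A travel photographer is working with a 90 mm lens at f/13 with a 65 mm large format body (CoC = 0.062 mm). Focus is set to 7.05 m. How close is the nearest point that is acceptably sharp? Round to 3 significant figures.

Hyperfocal distance H = f²/(N·c) + f = 90²/(13 × 0.062) + 90 = 8100/0.806 + 90 ≈ 10139.6 mm ≈ 10.14 m.
Near limit Dn = s·(H − f)/(H + s − 2f) = 7050 × (10139.6 − 90) / (10139.6 + 7050 − 2 × 90) = 7050 × 10049.6 / 17009.6 ≈ 4165.3 mm ≈ 4.17 m.

4.17 m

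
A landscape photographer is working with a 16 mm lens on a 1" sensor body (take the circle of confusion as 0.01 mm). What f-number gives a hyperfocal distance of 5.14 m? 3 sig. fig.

f/5

Rearrange H = f²/(N·c) + f for N: N = f² / ((H − f)·c).
N = 16² / ((5140 − 16) × 0.01) = 256 / 51.24 ≈ 5.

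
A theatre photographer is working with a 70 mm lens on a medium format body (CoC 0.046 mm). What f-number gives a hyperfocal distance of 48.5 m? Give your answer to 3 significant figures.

f/2.20

Rearrange H = f²/(N·c) + f for N: N = f² / ((H − f)·c).
N = 70² / ((48500 − 70) × 0.046) = 4900 / 2228 ≈ 2.20.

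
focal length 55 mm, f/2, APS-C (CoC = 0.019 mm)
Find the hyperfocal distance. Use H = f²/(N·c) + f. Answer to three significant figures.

Hyperfocal distance H = f²/(N·c) + f = 55²/(2 × 0.019) + 55 = 3025/0.038 + 55 ≈ 79660.3 mm ≈ 79.7 m.

79.7 m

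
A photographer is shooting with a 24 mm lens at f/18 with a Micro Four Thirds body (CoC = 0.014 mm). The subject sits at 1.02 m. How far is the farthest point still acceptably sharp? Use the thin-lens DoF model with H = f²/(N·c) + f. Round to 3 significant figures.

Hyperfocal distance H = f²/(N·c) + f = 24²/(18 × 0.014) + 24 = 576/0.252 + 24 ≈ 2309.7 mm ≈ 2.310 m.
Far limit Df = s·(H − f)/(H − s) = 1020 × (2309.7 − 24) / (2309.7 − 1020) = 1020 × 2285.7 / 1289.7 ≈ 1807.7 mm ≈ 1.81 m.

1.81 m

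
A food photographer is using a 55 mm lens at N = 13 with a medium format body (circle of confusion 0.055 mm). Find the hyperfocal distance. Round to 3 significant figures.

Hyperfocal distance H = f²/(N·c) + f = 55²/(13 × 0.055) + 55 = 3025/0.715 + 55 ≈ 4285.8 mm ≈ 4.29 m.

4.29 m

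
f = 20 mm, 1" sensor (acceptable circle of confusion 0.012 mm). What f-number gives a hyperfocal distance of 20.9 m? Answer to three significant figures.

f/1.60

Rearrange H = f²/(N·c) + f for N: N = f² / ((H − f)·c).
N = 20² / ((20900 − 20) × 0.012) = 400 / 250.6 ≈ 1.60.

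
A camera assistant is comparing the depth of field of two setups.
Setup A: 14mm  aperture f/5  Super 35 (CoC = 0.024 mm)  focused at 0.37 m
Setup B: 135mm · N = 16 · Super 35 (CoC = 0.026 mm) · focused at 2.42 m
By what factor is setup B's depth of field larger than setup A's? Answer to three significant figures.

1.49

Setup A: H = 14²/(5×0.024) + 14 ≈ 1647.3 mm; DoF = Df − Dn = 473.12 − 303.79 ≈ 169.33 mm.
Setup B: H = 135²/(16×0.026) + 135 ≈ 43945.1 mm; DoF = Df − Dn = 2553.17 − 2300.04 ≈ 253.13 mm.
Ratio = 253.13 / 169.33 ≈ 1.49.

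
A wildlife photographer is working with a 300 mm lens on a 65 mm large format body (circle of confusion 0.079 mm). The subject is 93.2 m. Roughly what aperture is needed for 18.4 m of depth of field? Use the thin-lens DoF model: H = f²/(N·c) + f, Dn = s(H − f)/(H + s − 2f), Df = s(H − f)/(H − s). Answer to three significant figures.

f/1.20

Write h = H − f = f²/(N·c). The thin-lens limits are Dn = s·h/(h + (s−f)) and Df = s·h/(h − (s−f)), so DoF = Df − Dn = 2·s·(s−f)·h / (h² − (s−f)²).
That is a quadratic in h: DoF·h² − 2·s·(s−f)·h − DoF·(s−f)² = 0 ⇒ h = (s−f)·(s + √(s² + DoF²)) / DoF = 92900 × (93200 + √(93200² + 18400²)) / 18400 = 92900 × (93200 + 94998.9) / 18400 ≈ 950200 mm.
Then N = f²/(c·h) = 300² / (0.079 × 950200) = 90000 / 75066 ≈ 1.20.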